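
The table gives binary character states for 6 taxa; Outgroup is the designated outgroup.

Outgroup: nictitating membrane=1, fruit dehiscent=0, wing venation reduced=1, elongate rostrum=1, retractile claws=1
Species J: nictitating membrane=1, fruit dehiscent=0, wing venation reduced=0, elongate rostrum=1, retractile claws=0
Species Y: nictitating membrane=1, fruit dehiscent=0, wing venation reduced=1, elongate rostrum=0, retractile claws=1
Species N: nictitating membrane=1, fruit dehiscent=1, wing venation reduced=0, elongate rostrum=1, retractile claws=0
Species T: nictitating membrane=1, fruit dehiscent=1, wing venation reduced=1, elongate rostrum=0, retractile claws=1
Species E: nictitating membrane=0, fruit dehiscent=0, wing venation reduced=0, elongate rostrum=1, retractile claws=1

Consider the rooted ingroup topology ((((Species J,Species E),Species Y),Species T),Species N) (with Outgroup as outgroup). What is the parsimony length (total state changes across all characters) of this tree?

Map each character onto ((((Species J,Species E),Species Y),Species T),Species N) (rooted by Outgroup) and count the minimum state changes it requires (Fitch parsimony):
nictitating membrane: 1; fruit dehiscent: 2; wing venation reduced: 2; elongate rostrum: 2; retractile claws: 2.
Total tree length = 9.

9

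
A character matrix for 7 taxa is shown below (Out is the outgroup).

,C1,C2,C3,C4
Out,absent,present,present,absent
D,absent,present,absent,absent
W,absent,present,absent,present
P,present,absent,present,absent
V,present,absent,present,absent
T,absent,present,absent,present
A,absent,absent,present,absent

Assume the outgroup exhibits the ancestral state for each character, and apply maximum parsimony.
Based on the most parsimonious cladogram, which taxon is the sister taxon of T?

Character polarity is set by the outgroup: the derived state is whichever differs from the outgroup's state, so for C2, C3 the derived state is 'absent', and for the remaining characters it is 'present'.
C1: derived state 'present' in P and V only — synapomorphy for {P, V}.
Only A, P, and V show the derived state 'absent' for C2, supporting them as a clade.
C3 (derived state 'absent') is shared by D, T, and W — a synapomorphy uniting that clade.
C4: derived state 'present' in T and W only — synapomorphy for {T, W}.
Most parsimonious ingroup topology: ((D,(W,T)),((P,V),A)).
T and W form a cherry on this tree, so they are sister taxa.

W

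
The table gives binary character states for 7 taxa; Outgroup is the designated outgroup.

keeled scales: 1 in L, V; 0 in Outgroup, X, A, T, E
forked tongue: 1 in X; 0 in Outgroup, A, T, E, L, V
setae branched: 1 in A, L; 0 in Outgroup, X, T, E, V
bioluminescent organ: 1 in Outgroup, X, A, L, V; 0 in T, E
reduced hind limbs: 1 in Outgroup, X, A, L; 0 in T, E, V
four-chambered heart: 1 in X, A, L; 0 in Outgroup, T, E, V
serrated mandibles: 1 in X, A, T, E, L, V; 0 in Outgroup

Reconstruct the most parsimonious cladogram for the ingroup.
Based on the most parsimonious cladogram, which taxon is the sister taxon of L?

A

Character polarity is set by the outgroup: the derived state is whichever differs from the outgroup's state, so for bioluminescent organ, reduced hind limbs the derived state is '0', and for the remaining characters it is '1'.
keeled scales (state '1') occurs in L and V but conflicts with the nesting implied by the other characters — most parsimoniously interpreted as homoplasy.
forked tongue (derived state '1') is unique to X (autapomorphy; uninformative for grouping).
setae branched: derived state '1' in A and L only — synapomorphy for {A, L}.
Only E and T show the derived state '0' for bioluminescent organ, supporting them as a clade.
Only E, T, and V show the derived state '0' for reduced hind limbs, supporting them as a clade.
four-chambered heart: derived state '1' in A, L, and X only — synapomorphy for {A, L, X}.
All ingroup taxa share the derived state '1' for serrated mandibles; it defines the ingroup but does not resolve relationships within it.
Most parsimonious ingroup topology: ((X,(A,L)),((T,E),V)).
L and A form a cherry on this tree, so they are sister taxa.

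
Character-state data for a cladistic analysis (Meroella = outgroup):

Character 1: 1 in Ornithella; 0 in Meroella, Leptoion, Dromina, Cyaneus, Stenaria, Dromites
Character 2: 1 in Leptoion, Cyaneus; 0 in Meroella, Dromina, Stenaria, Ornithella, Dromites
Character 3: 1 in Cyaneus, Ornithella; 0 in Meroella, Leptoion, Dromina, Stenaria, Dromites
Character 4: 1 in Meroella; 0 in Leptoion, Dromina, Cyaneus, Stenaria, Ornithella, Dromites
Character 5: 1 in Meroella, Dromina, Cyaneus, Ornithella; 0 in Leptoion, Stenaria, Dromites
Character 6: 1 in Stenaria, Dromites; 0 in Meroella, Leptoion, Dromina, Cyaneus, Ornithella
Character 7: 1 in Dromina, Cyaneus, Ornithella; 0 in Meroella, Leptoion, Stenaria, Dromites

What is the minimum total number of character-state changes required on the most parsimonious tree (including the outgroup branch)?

Character polarity is set by the outgroup: the derived state is whichever differs from the outgroup's state, so for Character 4, Character 5 the derived state is '0', and for the remaining characters it is '1'.
Character 1 (derived state '1') is unique to Ornithella (autapomorphy; uninformative for grouping).
Character 2 groups Cyaneus and Leptoion, which is incompatible with the clades supported by the remaining characters; treating it as convergent (homoplasy) costs fewer steps than any alternative tree.
Character 3: derived state '1' in Cyaneus and Ornithella only — synapomorphy for {Cyaneus, Ornithella}.
All ingroup taxa share the derived state '0' for Character 4; it defines the ingroup but does not resolve relationships within it.
Character 5 (derived state '0') is shared by Dromites, Leptoion, and Stenaria — a synapomorphy uniting that clade.
Character 6: derived state '1' in Dromites and Stenaria only — synapomorphy for {Dromites, Stenaria}.
Only Cyaneus, Dromina, and Ornithella show the derived state '1' for Character 7, supporting them as a clade.
Most parsimonious ingroup topology: ((Leptoion,(Stenaria,Dromites)),(Dromina,(Cyaneus,Ornithella))).
Changes per character on this tree: Character 1: 1; Character 2: 2; Character 3: 1; Character 4: 1; Character 5: 1; Character 6: 1; Character 7: 1.
Total = 8.

8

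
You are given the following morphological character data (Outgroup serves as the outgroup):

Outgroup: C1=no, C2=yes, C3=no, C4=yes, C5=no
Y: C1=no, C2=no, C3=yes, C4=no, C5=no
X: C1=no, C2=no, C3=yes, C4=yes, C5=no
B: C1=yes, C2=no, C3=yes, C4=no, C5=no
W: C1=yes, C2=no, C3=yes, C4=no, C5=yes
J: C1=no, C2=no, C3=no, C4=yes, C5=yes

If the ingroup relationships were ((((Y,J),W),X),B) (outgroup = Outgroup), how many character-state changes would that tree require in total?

10

Map each character onto ((((Y,J),W),X),B) (rooted by Outgroup) and count the minimum state changes it requires (Fitch parsimony):
C1: 2; C2: 1; C3: 2; C4: 3; C5: 2.
Total tree length = 10.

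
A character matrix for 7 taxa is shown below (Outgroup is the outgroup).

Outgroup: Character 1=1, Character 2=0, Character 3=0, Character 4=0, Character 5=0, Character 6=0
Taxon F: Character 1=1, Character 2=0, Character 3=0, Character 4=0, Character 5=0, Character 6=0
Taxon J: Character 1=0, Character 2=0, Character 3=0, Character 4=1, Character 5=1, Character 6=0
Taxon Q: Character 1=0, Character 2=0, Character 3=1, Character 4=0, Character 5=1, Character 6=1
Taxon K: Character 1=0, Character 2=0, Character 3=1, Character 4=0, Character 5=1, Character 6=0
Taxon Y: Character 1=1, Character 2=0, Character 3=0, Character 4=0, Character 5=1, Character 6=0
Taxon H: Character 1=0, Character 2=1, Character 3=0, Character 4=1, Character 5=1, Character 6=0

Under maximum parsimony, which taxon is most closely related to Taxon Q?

Character polarity is set by the outgroup: the derived state is whichever differs from the outgroup's state, so for Character 1 the derived state is '0', and for the remaining characters it is '1'.
Only Taxon H, Taxon J, Taxon K, and Taxon Q show the derived state '0' for Character 1, supporting them as a clade.
Character 2 (derived state '1') is unique to Taxon H (autapomorphy; uninformative for grouping).
Character 3 (derived state '1') is shared by Taxon K and Taxon Q — a synapomorphy uniting that clade.
Character 4 (derived state '1') is shared by Taxon H and Taxon J — a synapomorphy uniting that clade.
Character 5: derived state '1' in Taxon H, Taxon J, Taxon K, Taxon Q, and Taxon Y only — synapomorphy for {Taxon H, Taxon J, Taxon K, Taxon Q, Taxon Y}.
Character 6 (derived state '1') is unique to Taxon Q (autapomorphy; uninformative for grouping).
Most parsimonious ingroup topology: (Taxon F,(((Taxon J,Taxon H),(Taxon Q,Taxon K)),Taxon Y)).
Taxon Q and Taxon K form a cherry on this tree, so they are sister taxa.

Taxon K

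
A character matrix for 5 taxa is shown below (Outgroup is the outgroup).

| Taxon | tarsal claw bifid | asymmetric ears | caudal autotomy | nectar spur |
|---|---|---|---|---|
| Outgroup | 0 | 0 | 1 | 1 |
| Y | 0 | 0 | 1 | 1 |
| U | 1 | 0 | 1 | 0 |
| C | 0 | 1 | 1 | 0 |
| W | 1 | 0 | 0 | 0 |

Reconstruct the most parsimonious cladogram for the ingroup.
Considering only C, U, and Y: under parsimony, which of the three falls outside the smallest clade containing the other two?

Character polarity is set by the outgroup: the derived state is whichever differs from the outgroup's state, so for caudal autotomy, nectar spur the derived state is '0', and for the remaining characters it is '1'.
Only U and W show the derived state '1' for tarsal claw bifid, supporting them as a clade.
asymmetric ears: derived state '1' in C only — an autapomorphy, so it tells us nothing about relationships among taxa.
caudal autotomy (derived state '0') is unique to W (autapomorphy; uninformative for grouping).
nectar spur (derived state '0') is shared by C, U, and W — a synapomorphy uniting that clade.
Most parsimonious ingroup topology: (Y,((U,W),C)).
C and U share a more recent common ancestor with each other than either does with Y, so Y is the least closely related of the three.

Y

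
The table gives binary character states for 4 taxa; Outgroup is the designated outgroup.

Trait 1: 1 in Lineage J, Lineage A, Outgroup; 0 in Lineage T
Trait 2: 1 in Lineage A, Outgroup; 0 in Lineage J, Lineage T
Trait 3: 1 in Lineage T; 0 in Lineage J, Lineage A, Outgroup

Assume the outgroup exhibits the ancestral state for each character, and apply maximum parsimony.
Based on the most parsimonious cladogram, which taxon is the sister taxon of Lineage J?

Character polarity is set by the outgroup: the derived state is whichever differs from the outgroup's state, so for Trait 1, Trait 2 the derived state is '0', and for the remaining characters it is '1'.
Trait 1 (derived state '0') is unique to Lineage T (autapomorphy; uninformative for grouping).
Trait 2 (derived state '0') is shared by Lineage J and Lineage T — a synapomorphy uniting that clade.
Trait 3: derived state '1' in Lineage T only — an autapomorphy, so it tells us nothing about relationships among taxa.
Most parsimonious ingroup topology: ((Lineage J,Lineage T),Lineage A).
Lineage J and Lineage T form a cherry on this tree, so they are sister taxa.

Lineage T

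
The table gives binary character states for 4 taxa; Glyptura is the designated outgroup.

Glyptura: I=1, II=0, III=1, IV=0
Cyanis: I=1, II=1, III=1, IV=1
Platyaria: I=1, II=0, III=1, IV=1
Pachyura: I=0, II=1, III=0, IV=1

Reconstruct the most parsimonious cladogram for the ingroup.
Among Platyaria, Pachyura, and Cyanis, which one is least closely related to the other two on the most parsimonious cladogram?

Character polarity is set by the outgroup: the derived state is whichever differs from the outgroup's state, so for I, III the derived state is '0', and for the remaining characters it is '1'.
I (derived state '0') is unique to Pachyura (autapomorphy; uninformative for grouping).
Only Cyanis and Pachyura show the derived state '1' for II, supporting them as a clade.
III (derived state '0') is unique to Pachyura (autapomorphy; uninformative for grouping).
All ingroup taxa share the derived state '1' for IV; it defines the ingroup but does not resolve relationships within it.
Most parsimonious ingroup topology: ((Cyanis,Pachyura),Platyaria).
Cyanis and Pachyura share a more recent common ancestor with each other than either does with Platyaria, so Platyaria is the least closely related of the three.

Platyaria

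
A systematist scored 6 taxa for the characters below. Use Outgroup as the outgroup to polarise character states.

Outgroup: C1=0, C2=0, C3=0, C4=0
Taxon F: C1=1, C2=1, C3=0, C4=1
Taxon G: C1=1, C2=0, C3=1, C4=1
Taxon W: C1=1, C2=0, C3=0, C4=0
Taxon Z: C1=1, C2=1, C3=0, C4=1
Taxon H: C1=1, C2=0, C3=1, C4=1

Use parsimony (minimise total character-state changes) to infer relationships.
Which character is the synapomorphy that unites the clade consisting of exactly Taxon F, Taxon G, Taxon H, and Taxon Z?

C4

The outgroup has state '0' for every character, so '1' is the derived state throughout.
All ingroup taxa share the derived state '1' for C1; it defines the ingroup but does not resolve relationships within it.
C2: derived state '1' in Taxon F and Taxon Z only — synapomorphy for {Taxon F, Taxon Z}.
Only Taxon G and Taxon H show the derived state '1' for C3, supporting them as a clade.
Only Taxon F, Taxon G, Taxon H, and Taxon Z show the derived state '1' for C4, supporting them as a clade.
Most parsimonious ingroup topology: (((Taxon F,Taxon Z),(Taxon G,Taxon H)),Taxon W).
The clade {Taxon F, Taxon G, Taxon H, Taxon Z} is supported by C4: its derived state '1' occurs in exactly those taxa and in no other taxon (including the outgroup).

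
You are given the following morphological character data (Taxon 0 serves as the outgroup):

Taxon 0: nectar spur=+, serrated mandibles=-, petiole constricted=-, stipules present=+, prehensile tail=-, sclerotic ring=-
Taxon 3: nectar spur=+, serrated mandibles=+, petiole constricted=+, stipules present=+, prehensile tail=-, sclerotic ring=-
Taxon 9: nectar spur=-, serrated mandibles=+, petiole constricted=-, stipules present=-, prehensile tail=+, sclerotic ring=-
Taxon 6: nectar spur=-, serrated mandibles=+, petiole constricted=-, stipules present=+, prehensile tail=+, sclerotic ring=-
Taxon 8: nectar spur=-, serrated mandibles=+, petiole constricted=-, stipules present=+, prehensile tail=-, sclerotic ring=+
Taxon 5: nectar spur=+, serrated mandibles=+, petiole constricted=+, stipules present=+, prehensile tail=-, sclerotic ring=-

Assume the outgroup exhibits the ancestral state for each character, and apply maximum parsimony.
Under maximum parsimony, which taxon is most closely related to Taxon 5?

Taxon 3

Character polarity is set by the outgroup: the derived state is whichever differs from the outgroup's state, so for nectar spur, stipules present the derived state is '-', and for the remaining characters it is '+'.
nectar spur (derived state '-') is shared by Taxon 6, Taxon 8, and Taxon 9 — a synapomorphy uniting that clade.
All ingroup taxa share the derived state '+' for serrated mandibles; it defines the ingroup but does not resolve relationships within it.
petiole constricted: derived state '+' in Taxon 3 and Taxon 5 only — synapomorphy for {Taxon 3, Taxon 5}.
stipules present: derived state '-' in Taxon 9 only — an autapomorphy, so it tells us nothing about relationships among taxa.
prehensile tail: derived state '+' in Taxon 6 and Taxon 9 only — synapomorphy for {Taxon 6, Taxon 9}.
sclerotic ring (derived state '+') is unique to Taxon 8 (autapomorphy; uninformative for grouping).
Most parsimonious ingroup topology: ((Taxon 3,Taxon 5),((Taxon 9,Taxon 6),Taxon 8)).
Taxon 5 and Taxon 3 form a cherry on this tree, so they are sister taxa.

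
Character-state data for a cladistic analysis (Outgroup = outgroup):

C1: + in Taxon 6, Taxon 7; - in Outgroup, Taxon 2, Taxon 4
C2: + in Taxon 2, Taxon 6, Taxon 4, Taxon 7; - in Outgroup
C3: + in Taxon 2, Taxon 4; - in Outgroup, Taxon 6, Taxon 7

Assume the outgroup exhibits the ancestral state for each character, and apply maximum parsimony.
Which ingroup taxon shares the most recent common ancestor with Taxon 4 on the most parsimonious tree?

Taxon 2

The outgroup has state '-' for every character, so '+' is the derived state throughout.
C1 (derived state '+') is shared by Taxon 6 and Taxon 7 — a synapomorphy uniting that clade.
C2 (derived state '+') is shared by all ingroup taxa — unites the whole ingroup.
C3 (derived state '+') is shared by Taxon 2 and Taxon 4 — a synapomorphy uniting that clade.
Most parsimonious ingroup topology: ((Taxon 2,Taxon 4),(Taxon 6,Taxon 7)).
Taxon 4 and Taxon 2 form a cherry on this tree, so they are sister taxa.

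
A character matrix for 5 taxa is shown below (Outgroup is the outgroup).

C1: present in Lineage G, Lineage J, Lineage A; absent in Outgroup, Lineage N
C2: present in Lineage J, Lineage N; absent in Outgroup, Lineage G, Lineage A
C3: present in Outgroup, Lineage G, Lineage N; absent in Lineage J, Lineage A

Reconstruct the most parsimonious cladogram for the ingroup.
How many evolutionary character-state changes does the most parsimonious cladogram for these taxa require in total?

4

Character polarity is set by the outgroup: the derived state is whichever differs from the outgroup's state, so for C3 the derived state is 'absent', and for the remaining characters it is 'present'.
Only Lineage A, Lineage G, and Lineage J show the derived state 'present' for C1, supporting them as a clade.
C2 groups Lineage J and Lineage N, which is incompatible with the clades supported by the remaining characters; treating it as convergent (homoplasy) costs fewer steps than any alternative tree.
Only Lineage A and Lineage J show the derived state 'absent' for C3, supporting them as a clade.
Most parsimonious ingroup topology: ((Lineage G,(Lineage J,Lineage A)),Lineage N).
Changes per character on this tree: C1: 1; C2: 2; C3: 1.
Total = 4.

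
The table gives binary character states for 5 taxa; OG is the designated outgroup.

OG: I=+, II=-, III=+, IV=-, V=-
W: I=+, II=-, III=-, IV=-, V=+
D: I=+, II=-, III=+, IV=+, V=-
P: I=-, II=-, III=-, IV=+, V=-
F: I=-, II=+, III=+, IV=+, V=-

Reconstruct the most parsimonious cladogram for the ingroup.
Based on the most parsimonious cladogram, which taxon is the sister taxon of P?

Character polarity is set by the outgroup: the derived state is whichever differs from the outgroup's state, so for I, III the derived state is '-', and for the remaining characters it is '+'.
I (derived state '-') is shared by F and P — a synapomorphy uniting that clade.
II: derived state '+' in F only — an autapomorphy, so it tells us nothing about relationships among taxa.
III (state '-') occurs in P and W but conflicts with the nesting implied by the other characters — most parsimoniously interpreted as homoplasy.
Only D, F, and P show the derived state '+' for IV, supporting them as a clade.
V (derived state '+') is unique to W (autapomorphy; uninformative for grouping).
Most parsimonious ingroup topology: (W,(D,(P,F))).
P and F form a cherry on this tree, so they are sister taxa.

F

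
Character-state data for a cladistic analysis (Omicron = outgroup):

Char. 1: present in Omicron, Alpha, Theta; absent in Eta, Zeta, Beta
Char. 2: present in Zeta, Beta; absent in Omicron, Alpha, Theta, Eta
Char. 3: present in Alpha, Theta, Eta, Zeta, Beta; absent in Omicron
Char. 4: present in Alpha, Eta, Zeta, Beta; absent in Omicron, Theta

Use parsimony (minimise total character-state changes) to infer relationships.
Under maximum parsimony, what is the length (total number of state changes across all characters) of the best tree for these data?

4

Character polarity is set by the outgroup: the derived state is whichever differs from the outgroup's state, so for Char. 1 the derived state is 'absent', and for the remaining characters it is 'present'.
Char. 1 (derived state 'absent') is shared by Beta, Eta, and Zeta — a synapomorphy uniting that clade.
Char. 2: derived state 'present' in Beta and Zeta only — synapomorphy for {Beta, Zeta}.
Char. 3 (derived state 'present') is shared by all ingroup taxa — unites the whole ingroup.
Only Alpha, Beta, Eta, and Zeta show the derived state 'present' for Char. 4, supporting them as a clade.
Most parsimonious ingroup topology: ((Alpha,(Eta,(Zeta,Beta))),Theta).
Changes per character on this tree: Char. 1: 1; Char. 2: 1; Char. 3: 1; Char. 4: 1.
Total = 4.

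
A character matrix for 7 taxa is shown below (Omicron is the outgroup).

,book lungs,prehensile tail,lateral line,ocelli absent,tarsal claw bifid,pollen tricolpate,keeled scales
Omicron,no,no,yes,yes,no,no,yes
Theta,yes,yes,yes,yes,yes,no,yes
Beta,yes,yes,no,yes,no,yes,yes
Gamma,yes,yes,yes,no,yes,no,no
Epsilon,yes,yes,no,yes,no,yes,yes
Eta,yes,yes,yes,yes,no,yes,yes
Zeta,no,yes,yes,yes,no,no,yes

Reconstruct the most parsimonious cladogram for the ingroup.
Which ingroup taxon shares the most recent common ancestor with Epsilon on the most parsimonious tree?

Beta

Character polarity is set by the outgroup: the derived state is whichever differs from the outgroup's state, so for lateral line, ocelli absent, keeled scales the derived state is 'no', and for the remaining characters it is 'yes'.
book lungs: derived state 'yes' in Beta, Epsilon, Eta, Gamma, and Theta only — synapomorphy for {Beta, Epsilon, Eta, Gamma, Theta}.
prehensile tail (derived state 'yes') is shared by all ingroup taxa — unites the whole ingroup.
lateral line: derived state 'no' in Beta and Epsilon only — synapomorphy for {Beta, Epsilon}.
ocelli absent (derived state 'no') is unique to Gamma (autapomorphy; uninformative for grouping).
tarsal claw bifid (derived state 'yes') is shared by Gamma and Theta — a synapomorphy uniting that clade.
pollen tricolpate (derived state 'yes') is shared by Beta, Epsilon, and Eta — a synapomorphy uniting that clade.
keeled scales: derived state 'no' in Gamma only — an autapomorphy, so it tells us nothing about relationships among taxa.
Most parsimonious ingroup topology: (((Theta,Gamma),((Beta,Epsilon),Eta)),Zeta).
Epsilon and Beta form a cherry on this tree, so they are sister taxa.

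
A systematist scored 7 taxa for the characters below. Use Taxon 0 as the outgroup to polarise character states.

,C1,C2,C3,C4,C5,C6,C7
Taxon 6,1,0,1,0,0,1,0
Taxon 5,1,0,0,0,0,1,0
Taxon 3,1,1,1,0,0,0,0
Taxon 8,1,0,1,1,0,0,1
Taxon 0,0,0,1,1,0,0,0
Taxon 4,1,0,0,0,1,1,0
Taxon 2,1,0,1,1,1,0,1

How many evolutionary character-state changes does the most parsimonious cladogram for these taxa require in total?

8

Character polarity is set by the outgroup: the derived state is whichever differs from the outgroup's state, so for C3, C4 the derived state is '0', and for the remaining characters it is '1'.
All ingroup taxa share the derived state '1' for C1; it defines the ingroup but does not resolve relationships within it.
C2 (derived state '1') is unique to Taxon 3 (autapomorphy; uninformative for grouping).
C3 (derived state '0') is shared by Taxon 4 and Taxon 5 — a synapomorphy uniting that clade.
Only Taxon 3, Taxon 4, Taxon 5, and Taxon 6 show the derived state '0' for C4, supporting them as a clade.
C5 groups Taxon 2 and Taxon 4, which is incompatible with the clades supported by the remaining characters; treating it as convergent (homoplasy) costs fewer steps than any alternative tree.
C6 (derived state '1') is shared by Taxon 4, Taxon 5, and Taxon 6 — a synapomorphy uniting that clade.
C7 (derived state '1') is shared by Taxon 2 and Taxon 8 — a synapomorphy uniting that clade.
Most parsimonious ingroup topology: ((Taxon 8,Taxon 2),(((Taxon 4,Taxon 5),Taxon 6),Taxon 3)).
Changes per character on this tree: C1: 1; C2: 1; C3: 1; C4: 1; C5: 2; C6: 1; C7: 1.
Total = 8.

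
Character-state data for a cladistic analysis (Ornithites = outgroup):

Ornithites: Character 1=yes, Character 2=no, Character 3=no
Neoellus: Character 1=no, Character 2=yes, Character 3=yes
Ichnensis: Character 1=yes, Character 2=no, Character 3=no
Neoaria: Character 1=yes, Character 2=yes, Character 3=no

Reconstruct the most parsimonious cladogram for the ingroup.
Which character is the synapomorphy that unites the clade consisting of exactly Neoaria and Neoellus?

Character 2

Character polarity is set by the outgroup: the derived state is whichever differs from the outgroup's state, so for Character 1 the derived state is 'no', and for the remaining characters it is 'yes'.
Character 1: derived state 'no' in Neoellus only — an autapomorphy, so it tells us nothing about relationships among taxa.
Character 2: derived state 'yes' in Neoaria and Neoellus only — synapomorphy for {Neoaria, Neoellus}.
Character 3: derived state 'yes' in Neoellus only — an autapomorphy, so it tells us nothing about relationships among taxa.
Most parsimonious ingroup topology: ((Neoellus,Neoaria),Ichnensis).
The clade {Neoaria, Neoellus} is supported by Character 2: its derived state 'yes' occurs in exactly those taxa and in no other taxon (including the outgroup).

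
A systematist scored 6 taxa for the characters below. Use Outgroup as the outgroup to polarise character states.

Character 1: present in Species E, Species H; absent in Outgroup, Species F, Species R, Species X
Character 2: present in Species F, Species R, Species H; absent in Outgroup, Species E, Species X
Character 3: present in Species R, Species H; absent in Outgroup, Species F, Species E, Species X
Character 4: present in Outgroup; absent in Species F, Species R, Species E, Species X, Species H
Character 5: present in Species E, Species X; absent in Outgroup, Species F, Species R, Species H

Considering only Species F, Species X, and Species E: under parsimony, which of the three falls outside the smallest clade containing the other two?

Character polarity is set by the outgroup: the derived state is whichever differs from the outgroup's state, so for Character 4 the derived state is 'absent', and for the remaining characters it is 'present'.
Character 1 (state 'present') occurs in Species E and Species H but conflicts with the nesting implied by the other characters — most parsimoniously interpreted as homoplasy.
Character 2: derived state 'present' in Species F, Species H, and Species R only — synapomorphy for {Species F, Species H, Species R}.
Character 3: derived state 'present' in Species H and Species R only — synapomorphy for {Species H, Species R}.
Character 4 (derived state 'absent') is shared by all ingroup taxa — unites the whole ingroup.
Only Species E and Species X show the derived state 'present' for Character 5, supporting them as a clade.
Most parsimonious ingroup topology: ((Species F,(Species R,Species H)),(Species E,Species X)).
Species X and Species E share a more recent common ancestor with each other than either does with Species F, so Species F is the least closely related of the three.

Species F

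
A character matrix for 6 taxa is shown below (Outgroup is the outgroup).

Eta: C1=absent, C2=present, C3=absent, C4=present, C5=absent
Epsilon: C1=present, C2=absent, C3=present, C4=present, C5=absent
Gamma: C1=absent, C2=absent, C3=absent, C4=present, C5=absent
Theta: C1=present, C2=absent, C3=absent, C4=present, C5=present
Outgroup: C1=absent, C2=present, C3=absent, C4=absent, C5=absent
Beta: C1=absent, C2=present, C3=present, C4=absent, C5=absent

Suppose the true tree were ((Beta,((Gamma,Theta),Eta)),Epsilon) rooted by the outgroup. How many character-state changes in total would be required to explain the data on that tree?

Map each character onto ((Beta,((Gamma,Theta),Eta)),Epsilon) (rooted by Outgroup) and count the minimum state changes it requires (Fitch parsimony):
C1: 2; C2: 2; C3: 2; C4: 2; C5: 1.
Total tree length = 9.

9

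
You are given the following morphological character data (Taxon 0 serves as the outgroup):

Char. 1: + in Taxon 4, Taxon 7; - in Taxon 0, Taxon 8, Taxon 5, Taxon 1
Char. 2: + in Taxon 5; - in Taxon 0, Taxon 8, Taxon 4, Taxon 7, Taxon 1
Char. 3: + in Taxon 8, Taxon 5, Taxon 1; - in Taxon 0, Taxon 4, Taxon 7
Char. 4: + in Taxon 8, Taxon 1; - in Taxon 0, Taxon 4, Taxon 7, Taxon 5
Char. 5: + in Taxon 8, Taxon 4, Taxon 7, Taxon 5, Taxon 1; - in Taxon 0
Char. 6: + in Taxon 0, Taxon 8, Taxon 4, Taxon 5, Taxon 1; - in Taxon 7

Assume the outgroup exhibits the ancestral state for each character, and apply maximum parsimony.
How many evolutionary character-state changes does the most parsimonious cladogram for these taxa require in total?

Character polarity is set by the outgroup: the derived state is whichever differs from the outgroup's state, so for Char. 6 the derived state is '-', and for the remaining characters it is '+'.
Char. 1: derived state '+' in Taxon 4 and Taxon 7 only — synapomorphy for {Taxon 4, Taxon 7}.
Char. 2: derived state '+' in Taxon 5 only — an autapomorphy, so it tells us nothing about relationships among taxa.
Only Taxon 1, Taxon 5, and Taxon 8 show the derived state '+' for Char. 3, supporting them as a clade.
Only Taxon 1 and Taxon 8 show the derived state '+' for Char. 4, supporting them as a clade.
All ingroup taxa share the derived state '+' for Char. 5; it defines the ingroup but does not resolve relationships within it.
Char. 6: derived state '-' in Taxon 7 only — an autapomorphy, so it tells us nothing about relationships among taxa.
Most parsimonious ingroup topology: (((Taxon 8,Taxon 1),Taxon 5),(Taxon 4,Taxon 7)).
Changes per character on this tree: Char. 1: 1; Char. 2: 1; Char. 3: 1; Char. 4: 1; Char. 5: 1; Char. 6: 1.
Total = 6.

6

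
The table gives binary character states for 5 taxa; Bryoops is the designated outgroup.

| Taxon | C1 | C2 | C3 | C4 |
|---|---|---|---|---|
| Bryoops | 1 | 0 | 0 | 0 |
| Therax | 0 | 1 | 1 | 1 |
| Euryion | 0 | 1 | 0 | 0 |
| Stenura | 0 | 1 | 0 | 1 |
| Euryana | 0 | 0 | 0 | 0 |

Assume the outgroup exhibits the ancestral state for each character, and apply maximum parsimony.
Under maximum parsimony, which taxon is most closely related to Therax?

Stenura

Character polarity is set by the outgroup: the derived state is whichever differs from the outgroup's state, so for C1 the derived state is '0', and for the remaining characters it is '1'.
All ingroup taxa share the derived state '0' for C1; it defines the ingroup but does not resolve relationships within it.
Only Euryion, Stenura, and Therax show the derived state '1' for C2, supporting them as a clade.
C3: derived state '1' in Therax only — an autapomorphy, so it tells us nothing about relationships among taxa.
C4: derived state '1' in Stenura and Therax only — synapomorphy for {Stenura, Therax}.
Most parsimonious ingroup topology: (((Therax,Stenura),Euryion),Euryana).
Therax and Stenura form a cherry on this tree, so they are sister taxa.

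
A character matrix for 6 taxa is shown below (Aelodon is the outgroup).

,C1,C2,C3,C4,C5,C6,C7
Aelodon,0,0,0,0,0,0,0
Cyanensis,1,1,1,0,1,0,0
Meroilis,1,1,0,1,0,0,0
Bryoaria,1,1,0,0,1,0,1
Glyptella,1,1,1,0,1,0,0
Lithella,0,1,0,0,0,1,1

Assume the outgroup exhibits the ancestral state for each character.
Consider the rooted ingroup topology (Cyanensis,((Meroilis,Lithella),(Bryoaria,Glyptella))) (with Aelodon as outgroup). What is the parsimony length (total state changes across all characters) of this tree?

Map each character onto (Cyanensis,((Meroilis,Lithella),(Bryoaria,Glyptella))) (rooted by Aelodon) and count the minimum state changes it requires (Fitch parsimony):
C1: 2; C2: 1; C3: 2; C4: 1; C5: 2; C6: 1; C7: 2.
Total tree length = 11.

11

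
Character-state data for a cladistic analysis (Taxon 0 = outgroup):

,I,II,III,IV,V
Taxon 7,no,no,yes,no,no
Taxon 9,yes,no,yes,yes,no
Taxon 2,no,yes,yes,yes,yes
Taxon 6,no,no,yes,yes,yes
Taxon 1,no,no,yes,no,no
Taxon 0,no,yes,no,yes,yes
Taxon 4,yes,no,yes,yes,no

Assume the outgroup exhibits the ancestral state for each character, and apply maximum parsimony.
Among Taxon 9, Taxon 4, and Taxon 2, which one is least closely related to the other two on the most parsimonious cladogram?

Taxon 2

Character polarity is set by the outgroup: the derived state is whichever differs from the outgroup's state, so for II, IV, V the derived state is 'no', and for the remaining characters it is 'yes'.
Only Taxon 4 and Taxon 9 show the derived state 'yes' for I, supporting them as a clade.
Only Taxon 1, Taxon 4, Taxon 6, Taxon 7, and Taxon 9 show the derived state 'no' for II, supporting them as a clade.
III (derived state 'yes') is shared by all ingroup taxa — unites the whole ingroup.
IV (derived state 'no') is shared by Taxon 1 and Taxon 7 — a synapomorphy uniting that clade.
V (derived state 'no') is shared by Taxon 1, Taxon 4, Taxon 7, and Taxon 9 — a synapomorphy uniting that clade.
Most parsimonious ingroup topology: ((Taxon 6,((Taxon 9,Taxon 4),(Taxon 7,Taxon 1))),Taxon 2).
Taxon 9 and Taxon 4 share a more recent common ancestor with each other than either does with Taxon 2, so Taxon 2 is the least closely related of the three.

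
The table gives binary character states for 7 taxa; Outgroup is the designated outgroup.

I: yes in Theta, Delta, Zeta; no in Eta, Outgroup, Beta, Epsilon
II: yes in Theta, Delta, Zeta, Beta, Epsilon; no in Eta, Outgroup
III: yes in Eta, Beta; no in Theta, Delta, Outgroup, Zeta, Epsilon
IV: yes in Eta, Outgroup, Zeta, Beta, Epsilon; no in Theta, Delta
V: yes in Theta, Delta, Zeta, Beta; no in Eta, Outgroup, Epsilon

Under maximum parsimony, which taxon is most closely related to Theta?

Character polarity is set by the outgroup: the derived state is whichever differs from the outgroup's state, so for IV the derived state is 'no', and for the remaining characters it is 'yes'.
I (derived state 'yes') is shared by Delta, Theta, and Zeta — a synapomorphy uniting that clade.
Only Beta, Delta, Epsilon, Theta, and Zeta show the derived state 'yes' for II, supporting them as a clade.
III groups Beta and Eta, which is incompatible with the clades supported by the remaining characters; treating it as convergent (homoplasy) costs fewer steps than any alternative tree.
IV (derived state 'no') is shared by Delta and Theta — a synapomorphy uniting that clade.
V (derived state 'yes') is shared by Beta, Delta, Theta, and Zeta — a synapomorphy uniting that clade.
Most parsimonious ingroup topology: ((Epsilon,(((Delta,Theta),Zeta),Beta)),Eta).
Theta and Delta form a cherry on this tree, so they are sister taxa.

Delta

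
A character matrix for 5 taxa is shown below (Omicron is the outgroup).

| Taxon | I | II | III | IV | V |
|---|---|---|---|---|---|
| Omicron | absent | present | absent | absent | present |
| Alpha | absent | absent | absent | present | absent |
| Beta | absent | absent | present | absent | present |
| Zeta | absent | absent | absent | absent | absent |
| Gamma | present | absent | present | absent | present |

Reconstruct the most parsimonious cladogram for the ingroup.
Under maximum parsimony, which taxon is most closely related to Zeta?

Alpha

Character polarity is set by the outgroup: the derived state is whichever differs from the outgroup's state, so for II, V the derived state is 'absent', and for the remaining characters it is 'present'.
I (derived state 'present') is unique to Gamma (autapomorphy; uninformative for grouping).
All ingroup taxa share the derived state 'absent' for II; it defines the ingroup but does not resolve relationships within it.
III (derived state 'present') is shared by Beta and Gamma — a synapomorphy uniting that clade.
IV (derived state 'present') is unique to Alpha (autapomorphy; uninformative for grouping).
V (derived state 'absent') is shared by Alpha and Zeta — a synapomorphy uniting that clade.
Most parsimonious ingroup topology: ((Alpha,Zeta),(Beta,Gamma)).
Zeta and Alpha form a cherry on this tree, so they are sister taxa.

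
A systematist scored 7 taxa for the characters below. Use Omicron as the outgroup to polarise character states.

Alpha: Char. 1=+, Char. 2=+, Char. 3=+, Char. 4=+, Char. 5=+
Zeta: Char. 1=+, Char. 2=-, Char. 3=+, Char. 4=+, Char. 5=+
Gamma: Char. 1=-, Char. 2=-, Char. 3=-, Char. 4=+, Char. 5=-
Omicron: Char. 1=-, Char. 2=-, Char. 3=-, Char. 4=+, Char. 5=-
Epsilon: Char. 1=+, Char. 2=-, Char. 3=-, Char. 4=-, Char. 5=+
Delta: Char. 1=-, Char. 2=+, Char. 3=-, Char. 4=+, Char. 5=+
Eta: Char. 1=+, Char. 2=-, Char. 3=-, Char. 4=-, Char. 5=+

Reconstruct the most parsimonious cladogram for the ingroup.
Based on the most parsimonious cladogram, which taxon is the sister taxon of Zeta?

Alpha

Character polarity is set by the outgroup: the derived state is whichever differs from the outgroup's state, so for Char. 4 the derived state is '-', and for the remaining characters it is '+'.
Only Alpha, Epsilon, Eta, and Zeta show the derived state '+' for Char. 1, supporting them as a clade.
Char. 2 groups Alpha and Delta, which is incompatible with the clades supported by the remaining characters; treating it as convergent (homoplasy) costs fewer steps than any alternative tree.
Only Alpha and Zeta show the derived state '+' for Char. 3, supporting them as a clade.
Only Epsilon and Eta show the derived state '-' for Char. 4, supporting them as a clade.
Char. 5: derived state '+' in Alpha, Delta, Epsilon, Eta, and Zeta only — synapomorphy for {Alpha, Delta, Epsilon, Eta, Zeta}.
Most parsimonious ingroup topology: ((((Eta,Epsilon),(Zeta,Alpha)),Delta),Gamma).
Zeta and Alpha form a cherry on this tree, so they are sister taxa.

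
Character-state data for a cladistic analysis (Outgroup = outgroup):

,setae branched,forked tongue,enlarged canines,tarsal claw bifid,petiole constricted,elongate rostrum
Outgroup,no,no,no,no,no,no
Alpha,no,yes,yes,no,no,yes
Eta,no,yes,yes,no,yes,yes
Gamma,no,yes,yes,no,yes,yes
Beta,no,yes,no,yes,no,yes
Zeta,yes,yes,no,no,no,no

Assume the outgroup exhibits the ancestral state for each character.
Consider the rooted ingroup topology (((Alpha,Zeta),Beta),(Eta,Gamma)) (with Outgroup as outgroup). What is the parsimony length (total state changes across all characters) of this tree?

8

Map each character onto (((Alpha,Zeta),Beta),(Eta,Gamma)) (rooted by Outgroup) and count the minimum state changes it requires (Fitch parsimony):
setae branched: 1; forked tongue: 1; enlarged canines: 2; tarsal claw bifid: 1; petiole constricted: 1; elongate rostrum: 2.
Total tree length = 8.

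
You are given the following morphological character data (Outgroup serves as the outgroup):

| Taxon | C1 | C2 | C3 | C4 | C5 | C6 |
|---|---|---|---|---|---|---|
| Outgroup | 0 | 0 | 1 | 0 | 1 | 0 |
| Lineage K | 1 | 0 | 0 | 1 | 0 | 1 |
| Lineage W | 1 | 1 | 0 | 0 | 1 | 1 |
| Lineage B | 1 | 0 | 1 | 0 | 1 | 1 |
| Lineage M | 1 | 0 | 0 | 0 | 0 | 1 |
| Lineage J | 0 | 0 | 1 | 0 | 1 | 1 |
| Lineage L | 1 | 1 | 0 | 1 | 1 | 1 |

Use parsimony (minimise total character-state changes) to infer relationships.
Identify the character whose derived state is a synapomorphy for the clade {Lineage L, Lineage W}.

Character polarity is set by the outgroup: the derived state is whichever differs from the outgroup's state, so for C3, C5 the derived state is '0', and for the remaining characters it is '1'.
C1 (derived state '1') is shared by Lineage B, Lineage K, Lineage L, Lineage M, and Lineage W — a synapomorphy uniting that clade.
Only Lineage L and Lineage W show the derived state '1' for C2, supporting them as a clade.
C3 (derived state '0') is shared by Lineage K, Lineage L, Lineage M, and Lineage W — a synapomorphy uniting that clade.
C4 groups Lineage K and Lineage L, which is incompatible with the clades supported by the remaining characters; treating it as convergent (homoplasy) costs fewer steps than any alternative tree.
Only Lineage K and Lineage M show the derived state '0' for C5, supporting them as a clade.
C6 (derived state '1') is shared by all ingroup taxa — unites the whole ingroup.
Most parsimonious ingroup topology: ((((Lineage K,Lineage M),(Lineage W,Lineage L)),Lineage B),Lineage J).
The clade {Lineage L, Lineage W} is supported by C2: its derived state '1' occurs in exactly those taxa and in no other taxon (including the outgroup).

C2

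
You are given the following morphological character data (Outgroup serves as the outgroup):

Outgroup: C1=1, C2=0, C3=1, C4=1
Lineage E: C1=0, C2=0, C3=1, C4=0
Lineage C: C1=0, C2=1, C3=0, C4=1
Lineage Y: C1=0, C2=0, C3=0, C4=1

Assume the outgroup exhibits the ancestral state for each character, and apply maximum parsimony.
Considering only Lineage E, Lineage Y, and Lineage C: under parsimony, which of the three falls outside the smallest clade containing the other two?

Lineage E

Character polarity is set by the outgroup: the derived state is whichever differs from the outgroup's state, so for C1, C3, C4 the derived state is '0', and for the remaining characters it is '1'.
All ingroup taxa share the derived state '0' for C1; it defines the ingroup but does not resolve relationships within it.
C2 (derived state '1') is unique to Lineage C (autapomorphy; uninformative for grouping).
C3: derived state '0' in Lineage C and Lineage Y only — synapomorphy for {Lineage C, Lineage Y}.
C4: derived state '0' in Lineage E only — an autapomorphy, so it tells us nothing about relationships among taxa.
Most parsimonious ingroup topology: (Lineage E,(Lineage C,Lineage Y)).
Lineage Y and Lineage C share a more recent common ancestor with each other than either does with Lineage E, so Lineage E is the least closely related of the three.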